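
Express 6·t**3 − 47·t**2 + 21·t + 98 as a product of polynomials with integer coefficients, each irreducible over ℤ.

(6·t + 7)·(t − 2)·(t − 7)

By the rational root theorem, t = 2 is a root, giving the factor (t − 2) and quotient 6·t**2 − 35·t − 49.
The remaining quadratic factors as (t − 7)(6·t + 7).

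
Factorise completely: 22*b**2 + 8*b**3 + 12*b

2*b*(4*b + 3)*(b + 2)

Pull out the common factor 2*b, then factor the remaining trinomial.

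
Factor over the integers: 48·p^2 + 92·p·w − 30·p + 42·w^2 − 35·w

Group: 8·p·(6·p + 7·w) + (6·w − 5)·(6·p + 7·w); both groups contain (6·p + 7·w).

(6·p + 7·w)·(8·p + 6·w − 5)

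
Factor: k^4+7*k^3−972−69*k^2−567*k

By the rational root theorem, k = −9 is a root, so (k+9) divides it; the quotient is k^3−2*k^2−51*k−108.
Then k = −3 is a root, giving the factor (k+3) and quotient k^2−5*k−36.
The remaining quadratic factors as (k+4)(k−9).

(k+3)*(k+4)*(k+9)*(k−9)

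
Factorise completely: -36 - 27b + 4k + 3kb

Group as (3kb + 4k) + (-27b - 36) = k(3b + 4) - 9(3b + 4).
Both groups share the factor (3b + 4).

(3b + 4)(k - 9)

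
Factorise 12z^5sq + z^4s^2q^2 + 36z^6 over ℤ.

z^4(6z + sq)^2

Factor out z^4 first: what remains is 36z^2 + 12zsq + s^2q^2.
Recognize a perfect-square trinomial with the parts 6z and sq.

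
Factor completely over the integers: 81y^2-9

Pull out the common factor 9; 9y^2-1 is a difference of squares.

9(3y+1)(3y-1)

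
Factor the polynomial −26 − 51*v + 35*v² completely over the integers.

(5*v + 2)*(7*v − 13)

Need a pair with product 35·(−26) = −910 and sum −51: that's 14 and −65.
Split the middle term: 35*v² + 14*v − 65*v − 26 = 7*v*(5*v + 2) − 13*(5*v + 2).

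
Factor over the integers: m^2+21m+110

Two integers with product 110 and sum 21 are 11 and 10.

(m+10)(m+11)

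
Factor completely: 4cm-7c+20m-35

(4m-7)(c+5)

Group as (4cm-7c) + (20m-35) = c(4m-7) + 5(4m-7).
Both groups share the factor (4m-7).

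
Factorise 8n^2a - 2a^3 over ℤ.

2a(2n - a)(2n + a)

Pull out the common factor 2a; 4n^2 - a^2 is a difference of squares.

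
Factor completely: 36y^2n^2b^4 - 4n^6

4n^2(3yb^2 + n^2)(3yb^2 - n^2)

Factor out 4n^2 first: what remains is 9y^2b^4 - n^4.
Recognize a difference of squares with the parts 3yb^2 and n^2.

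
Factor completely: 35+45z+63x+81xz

(9x+5)(9z+7)

Group as (81xz+63x) + (45z+35) = 9x(9z+7) + 5(9z+7).
Both groups share the factor (9z+7).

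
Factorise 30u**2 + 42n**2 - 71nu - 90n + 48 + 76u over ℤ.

(6n - 5u - 6)(7n - 6u - 8)

Group: 7n(6n - 5u - 6) + (-6u - 8)(6n - 5u - 6); both groups contain (6n - 5u - 6).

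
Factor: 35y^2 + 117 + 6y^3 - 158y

(6y - 13)(y + 9)(y - 1)

Among the possible rational roots, y = -9 is a root, giving the factor (y + 9) and quotient 6y^2 - 19y + 13.
The remaining quadratic factors as (6y - 13)(y - 1).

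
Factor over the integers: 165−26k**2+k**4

(k**2−11)(k**2−15)

Substitute u = k**2 to get a quadratic in u, then factor.
k**2−11 is irreducible over ℤ (11 is not a perfect square).
k**2−15 is irreducible over ℤ (15 is not a perfect square).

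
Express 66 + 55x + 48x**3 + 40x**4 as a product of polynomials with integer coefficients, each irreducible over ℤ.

(5x + 6)(8x**3 + 11)

Group as (40x**4 + 55x) + (48x**3 + 66) = 5x(8x**3 + 11) + 6(8x**3 + 11).
Both groups share the factor (8x**3 + 11).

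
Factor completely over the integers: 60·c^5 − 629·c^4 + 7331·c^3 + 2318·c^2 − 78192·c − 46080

(3·c + 8)·(4·c − 15)·(5·c + 3)·(c^2 − 10·c + 128)

Testing divisors of the constant over divisors of the leading coefficient, c = −8/3 is a root, so (3·c + 8) is a factor; dividing leaves 20·c^4 − 263·c^3 + 3145·c^2 − 7614·c − 5760.
Next, c = 15/4 is a root, giving the factor (4·c − 15) and quotient 5·c^3 − 47·c^2 + 610·c + 384.
Continuing, c = −3/5 is a root, so (5·c + 3) is a factor; dividing leaves c^2 − 10·c + 128.
The quadratic c^2 − 10·c + 128 has discriminant −412 < 0 and is irreducible over ℤ.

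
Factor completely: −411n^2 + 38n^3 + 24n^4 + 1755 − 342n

(4n + 15)(6n − 13)(n + 3)(n − 3)

Trying the rational-root candidates, n = −3 is a root, giving the factor (n + 3) and quotient 24n^3 − 34n^2 − 309n + 585.
Continuing, n = 13/6 is a root, giving the factor (6n − 13) and quotient 4n^2 + 3n − 45.
The remaining quadratic factors as (4n + 15)(n − 3).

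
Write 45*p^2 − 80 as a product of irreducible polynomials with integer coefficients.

5*(3*p + 4)*(3*p − 4)

Every term has a factor of 5. Then 9*p^2 − 16 = (3*p)² − (4)².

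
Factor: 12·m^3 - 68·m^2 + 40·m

4·m·(3·m - 2)·(m - 5)

Pull out the common factor 4·m, then factor the remaining trinomial.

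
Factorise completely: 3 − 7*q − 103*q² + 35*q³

(5*q + 1)*(7*q − 1)*(q − 3)

Among the possible rational roots, q = −1/5 is a root, so (5*q + 1) is a factor; dividing leaves 7*q² − 22*q + 3.
The remaining quadratic factors as (7*q − 1)(q − 3).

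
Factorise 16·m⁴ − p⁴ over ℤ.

(2·m + p)·(2·m − p)·(4·m² + p²)

(2·m)⁴ − (p)⁴ = ((2·m)² − (p)²)((2·m)² + (p)²); the first factor splits again, the second (4·m² + p²) is irreducible.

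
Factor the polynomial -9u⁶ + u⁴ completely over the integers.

-u⁴(3u + 1)(3u - 1)

Pull out the common factor u⁴, leaving -9u² + 1.
Recognize a difference of squares with the parts 1 and 3u.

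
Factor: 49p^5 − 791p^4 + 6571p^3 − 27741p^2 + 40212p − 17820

Trying the rational-root candidates, p = 6 is a root, giving the factor (p − 6) and quotient 49p^4 − 497p^3 + 3589p^2 − 6207p + 2970.
Then p = 9/7 is a root, so (7p − 9) is a factor; dividing leaves 7p^3 − 62p^2 + 433p − 330.
Next, p = 6/7 is a root, so (7p − 6) divides it; the quotient is p^2 − 8p + 55.
The quadratic p^2 − 8p + 55 has discriminant −156 < 0 and is irreducible over ℤ.

(7p − 6)(7p − 9)(p − 6)(p^2 − 8p + 55)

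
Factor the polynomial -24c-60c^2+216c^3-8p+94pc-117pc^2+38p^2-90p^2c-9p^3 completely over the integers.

-(9p-9c-2)(p+3c)(p+8c-4)

Group: p(-9p^2-63pc+38p+72c^2-20c-8) + 3c(-9p^2-63pc+38p+72c^2-20c-8); both groups contain (-9p^2-63pc+38p+72c^2-20c-8), so (p+3c) is a factor with cofactor -9p^2-63pc+38p+72c^2-20c-8.
The cofactor groups again: -9p^2-63pc+38p+72c^2-20c-8 = -p(9p-9c-2) + (-8c+4)(9p-9c-2); both groups contain (9p-9c-2), giving -(p+8c-4)(9p-9c-2).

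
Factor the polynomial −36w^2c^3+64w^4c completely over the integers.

4cw^2(4w−3c)(4w+3c)

Every term has a factor of 4w^2c. Then 16w^2−9c^2 = (4w)² − (3c)².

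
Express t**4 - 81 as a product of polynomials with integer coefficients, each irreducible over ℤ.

(t)⁴ − (3)⁴ = ((t)² − (3)²)((t)² + (3)²); the first factor splits again, the second (t**2 + 9) is irreducible.

(t + 3)·(t - 3)·(t**2 + 9)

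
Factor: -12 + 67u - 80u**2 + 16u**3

Among the possible rational roots, u = 3/4 is a root, so (4u - 3) divides it; the quotient is 4u**2 - 17u + 4.
The remaining quadratic factors as (u - 4)(4u - 1).

(4u - 1)(4u - 3)(u - 4)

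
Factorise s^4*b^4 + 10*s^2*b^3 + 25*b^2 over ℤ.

b^2*(s^2*b + 5)^2

Pull out the common factor b^2, leaving s^4*b^2 + 10*s^2*b + 25.
Recognize a perfect-square trinomial with the parts 5 and s^2*b.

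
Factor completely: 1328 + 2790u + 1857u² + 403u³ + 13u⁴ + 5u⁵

(5u + 8)(u + 1)(u + 2)(u² − 2u + 83)

Among the possible rational roots, u = −8/5 is a root, so (5u + 8) is a factor; dividing leaves u⁴ + u³ + 79u² + 245u + 166.
Then u = −1 is a root, so (u + 1) is a factor; dividing leaves u³ + 79u + 166.
Next, u = −2 is a root, so (u + 2) divides it; the quotient is u² − 2u + 83.
The quadratic u² − 2u + 83 has discriminant −328 < 0 and is irreducible over ℤ.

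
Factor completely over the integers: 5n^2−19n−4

Need a pair with product 5·(−4) = −20 and sum −19: that's −20 and 1.
Split the middle term: 5n^2−20n + n−4 = 5n(n−4) + (n−4).

(5n+1)(n−4)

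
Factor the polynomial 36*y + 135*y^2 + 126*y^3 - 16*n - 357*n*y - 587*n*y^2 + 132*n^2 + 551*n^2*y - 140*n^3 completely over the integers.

Group: 7*n*(-20*n^2 + 73*n*y + 16*n - 63*y^2 - 36*y) + (-2*y - 1)*(-20*n^2 + 73*n*y + 16*n - 63*y^2 - 36*y); both groups contain (-20*n^2 + 73*n*y + 16*n - 63*y^2 - 36*y), so (7*n - 2*y - 1) is a factor with cofactor -20*n^2 + 73*n*y + 16*n - 63*y^2 - 36*y.
The cofactor groups again: -20*n^2 + 73*n*y + 16*n - 63*y^2 - 36*y = -5*n*(4*n - 9*y) + (7*y + 4)*(4*n - 9*y); both groups contain (4*n - 9*y), giving -(5*n - 7*y - 4)*(4*n - 9*y).

-(4*n - 9*y)*(5*n - 7*y - 4)*(7*n - 2*y - 1)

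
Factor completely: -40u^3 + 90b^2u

10u(3b + 2u)(3b - 2u)

Every term has a factor of 10u. Then 9b^2 - 4u^2 = (3b)² − (2u)².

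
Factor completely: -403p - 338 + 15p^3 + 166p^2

(3p + 2)(5p - 13)(p + 13)

Among the possible rational roots, p = -2/3 is a root, so (3p + 2) is a factor; dividing leaves 5p^2 + 52p - 169.
The remaining quadratic factors as (5p - 13)(p + 13).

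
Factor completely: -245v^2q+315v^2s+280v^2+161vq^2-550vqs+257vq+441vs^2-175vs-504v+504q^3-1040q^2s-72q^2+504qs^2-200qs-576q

Group: 7q(-35v^2+23vq-49vs+63v+72q^2-56qs+72q) + (-9s-8)(-35v^2+23vq-49vs+63v+72q^2-56qs+72q); both groups contain (-35v^2+23vq-49vs+63v+72q^2-56qs+72q), so (7q-9s-8) is a factor with cofactor -35v^2+23vq-49vs+63v+72q^2-56qs+72q.
The cofactor groups again: -35v^2+23vq-49vs+63v+72q^2-56qs+72q = -7v(5v-9q+7s-9) - 8q(5v-9q+7s-9); both groups contain (5v-9q+7s-9), giving -(7v+8q)(5v-9q+7s-9).

-(5v-9q+7s-9)(7q-9s-8)(7v+8q)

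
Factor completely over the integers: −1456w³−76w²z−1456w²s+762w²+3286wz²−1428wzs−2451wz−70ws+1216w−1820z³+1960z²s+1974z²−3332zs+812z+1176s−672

−(13w−10z+12)(14w−13z+14s−8)(8w+14z−7)

Group: 8w(−182w²+309wz−182ws−64w−130z²+140zs+76z−168s+96) + (14z−7)(−182w²+309wz−182ws−64w−130z²+140zs+76z−168s+96); both groups contain (−182w²+309wz−182ws−64w−130z²+140zs+76z−168s+96), so (8w+14z−7) is a factor with cofactor −182w²+309wz−182ws−64w−130z²+140zs+76z−168s+96.
The cofactor groups again: −182w²+309wz−182ws−64w−130z²+140zs+76z−168s+96 = −14w(13w−10z+12) + (13z−14s+8)(13w−10z+12); both groups contain (13w−10z+12), giving −(14w−13z+14s−8)(13w−10z+12).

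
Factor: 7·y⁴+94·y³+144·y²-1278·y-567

(7·y+3)·(y+7)·(y+9)·(y-3)

Testing divisors of the constant over divisors of the leading coefficient, y = -9 is a root, so (y+9) is a factor; dividing leaves 7·y³+31·y²-135·y-63.
Next, y = -3/7 is a root, giving the factor (7·y+3) and quotient y²+4·y-21.
The remaining quadratic factors as (y-3)(y+7).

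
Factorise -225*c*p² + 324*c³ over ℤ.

9*c*(6*c + 5*p)*(6*c - 5*p)

Pull out the common factor 9*c; 36*c² - 25*p² is a difference of squares.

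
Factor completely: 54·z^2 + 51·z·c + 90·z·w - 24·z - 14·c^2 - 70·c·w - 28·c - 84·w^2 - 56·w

(9·z - 2·c - 6·w - 4)·(6·z + 7·c + 14·w)

Group: 6·z·(9·z - 2·c - 6·w - 4) + (7·c + 14·w)·(9·z - 2·c - 6·w - 4); both groups contain (9·z - 2·c - 6·w - 4).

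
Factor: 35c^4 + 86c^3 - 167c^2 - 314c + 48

(5c + 8)(7c - 1)(c + 3)(c - 2)

By the rational root theorem, c = 1/7 is a root, so (7c - 1) is a factor; dividing leaves 5c^3 + 13c^2 - 22c - 48.
Continuing, c = -3 is a root, so (c + 3) is a factor; dividing leaves 5c^2 - 2c - 16.
The remaining quadratic factors as (5c + 8)(c - 2).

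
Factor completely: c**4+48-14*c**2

Substitute u = c**2 to get a quadratic in u, then factor.
c**2-8 is irreducible over ℤ (8 is not a perfect square).
c**2-6 is irreducible over ℤ (6 is not a perfect square).

(c**2-6)*(c**2-8)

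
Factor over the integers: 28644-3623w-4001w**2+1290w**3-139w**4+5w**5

(5w+11)(w-12)(w-7)(w**2-11w+31)

Trying the rational-root candidates, w = 12 is a root, giving the factor (w-12) and quotient 5w**4-79w**3+342w**2+103w-2387.
Next, w = -11/5 is a root, giving the factor (5w+11) and quotient w**3-18w**2+108w-217.
Continuing, w = 7 is a root, so (w-7) is a factor; dividing leaves w**2-11w+31.
The quadratic w**2-11w+31 has discriminant -3 < 0 and is irreducible over ℤ.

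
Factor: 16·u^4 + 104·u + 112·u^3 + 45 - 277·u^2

Testing divisors of the constant over divisors of the leading coefficient, u = 5/4 is a root, giving the factor (4·u - 5) and quotient 4·u^3 + 33·u^2 - 28·u - 9.
Next, u = -9 is a root, so (u + 9) divides it; the quotient is 4·u^2 - 3·u - 1.
The remaining quadratic factors as (4·u + 1)(u - 1).

(4·u + 1)·(4·u - 5)·(u + 9)·(u - 1)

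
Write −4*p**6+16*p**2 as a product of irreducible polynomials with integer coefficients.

Pull out the common factor 4*p**2, leaving −p**4+4.
Recognize a difference of squares with the parts 2 and p**2.

−4*p**2*(p**2+2)*(p**2−2)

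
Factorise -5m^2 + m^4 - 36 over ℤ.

Substitute u = m^2 to get a quadratic in u, then factor.
m^2 - 9 is a difference of squares.
m^2 + 4 is irreducible over ℤ (sum of squares).

(m + 3)(m - 3)(m^2 + 4)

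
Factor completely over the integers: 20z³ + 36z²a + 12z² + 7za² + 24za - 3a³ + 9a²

(5z - a + 3)(2z + 3a)(2z + a)

Group: 2z(10z² + 13za + 6z - 3a² + 9a) + a(10z² + 13za + 6z - 3a² + 9a); both groups contain (10z² + 13za + 6z - 3a² + 9a), so (2z + a) is a factor with cofactor 10z² + 13za + 6z - 3a² + 9a.
The cofactor groups again: 10z² + 13za + 6z - 3a² + 9a = 5z(2z + 3a) + (-a + 3)(2z + 3a); both groups contain (2z + 3a), giving (5z - a + 3)(2z + 3a).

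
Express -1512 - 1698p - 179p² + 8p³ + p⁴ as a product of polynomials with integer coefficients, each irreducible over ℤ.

(p + 1)(p + 12)(p + 9)(p - 14)

Trying the rational-root candidates, p = -1 is a root, so (p + 1) divides it; the quotient is p³ + 7p² - 186p - 1512.
Next, p = 14 is a root, so (p - 14) is a factor; dividing leaves p² + 21p + 108.
The remaining quadratic factors as (p + 9)(p + 12).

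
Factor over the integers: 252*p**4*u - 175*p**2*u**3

7*p**2*u*(6*p + 5*u)*(6*p - 5*u)

Factor out 7*p**2*u, leaving 36*p**2 - 25*u**2, which is a difference of two squares.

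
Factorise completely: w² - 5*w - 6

(w + 1)*(w - 6)

Two integers with product -6 and sum -5 are 1 and -6.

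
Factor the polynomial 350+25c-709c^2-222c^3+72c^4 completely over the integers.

Among the possible rational roots, c = 5 is a root, giving the factor (c-5) and quotient 72c^3+138c^2-19c-70.
Continuing, c = -7/4 is a root, so (4c+7) divides it; the quotient is 18c^2+3c-10.
The remaining quadratic factors as (6c+5)(3c-2).

(3c-2)(4c+7)(6c+5)(c-5)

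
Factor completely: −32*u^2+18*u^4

Pull out the common factor 2*u^2; 9*u^2−16 is a difference of squares.

2*u^2*(3*u+4)*(3*u−4)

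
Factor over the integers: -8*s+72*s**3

8*s*(3*s+1)*(3*s-1)

Every term has a factor of 8*s. Then 9*s**2-1 = (3*s)² − (1)².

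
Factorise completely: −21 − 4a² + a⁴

(a² + 3)(a² − 7)

Substitute u = a² to get a quadratic in u, then factor.
a² − 7 is irreducible over ℤ (7 is not a perfect square).
a² + 3 is irreducible over ℤ (always positive, so no real roots).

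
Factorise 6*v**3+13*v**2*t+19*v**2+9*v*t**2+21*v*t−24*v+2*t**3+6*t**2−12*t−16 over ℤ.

Group: v*(6*v**2+7*v*t−5*v+2*t**2−2*t−4) + (t+4)*(6*v**2+7*v*t−5*v+2*t**2−2*t−4); both groups contain (6*v**2+7*v*t−5*v+2*t**2−2*t−4), so (v+t+4) is a factor with cofactor 6*v**2+7*v*t−5*v+2*t**2−2*t−4.
The cofactor groups again: 6*v**2+7*v*t−5*v+2*t**2−2*t−4 = 2*v*(3*v+2*t−4) + (t+1)*(3*v+2*t−4); both groups contain (3*v+2*t−4), giving (2*v+t+1)*(3*v+2*t−4).

(3*v+2*t−4)*(2*v+t+1)*(v+t+4)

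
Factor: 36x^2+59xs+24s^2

Group: 9x(4x+3s) + 8s(4x+3s); both groups contain (4x+3s).

(4x+3s)(9x+8s)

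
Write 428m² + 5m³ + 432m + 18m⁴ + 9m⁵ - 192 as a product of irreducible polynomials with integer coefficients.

Among the possible rational roots, m = -4 is a root, so (m + 4) divides it; the quotient is 9m⁴ - 18m³ + 77m² + 120m - 48.
Continuing, m = -4/3 is a root, giving the factor (3m + 4) and quotient 3m³ - 10m² + 39m - 12.
Continuing, m = 1/3 is a root, so (3m - 1) divides it; the quotient is m² - 3m + 12.
The quadratic m² - 3m + 12 has discriminant -39 < 0 and is irreducible over ℤ.

(3m + 4)(3m - 1)(m + 4)(m² - 3m + 12)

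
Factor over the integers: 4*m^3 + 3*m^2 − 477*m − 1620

Trying the rational-root candidates, m = 12 is a root, so (m − 12) divides it; the quotient is 4*m^2 + 51*m + 135.
The remaining quadratic factors as (4*m + 15)(m + 9).

(4*m + 15)*(m + 9)*(m − 12)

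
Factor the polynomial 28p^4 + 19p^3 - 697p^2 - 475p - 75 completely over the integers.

Among the possible rational roots, p = 5 is a root, so (p - 5) is a factor; dividing leaves 28p^3 + 159p^2 + 98p + 15.
Then p = -3/7 is a root, so (7p + 3) is a factor; dividing leaves 4p^2 + 21p + 5.
The remaining quadratic factors as (p + 5)(4p + 1).

(4p + 1)(7p + 3)(p + 5)(p - 5)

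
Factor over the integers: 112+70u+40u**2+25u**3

(5u+8)(5u**2+14)

Group as (25u**3+70u) + (40u**2+112) = 5u(5u**2+14) + 8(5u**2+14).
Both groups share the factor (5u**2+14).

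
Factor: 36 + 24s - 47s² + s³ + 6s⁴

(2s - 3)(3s + 2)(s + 3)(s - 2)

Among the possible rational roots, s = 2 is a root, so (s - 2) is a factor; dividing leaves 6s³ + 13s² - 21s - 18.
Then s = 3/2 is a root, so (2s - 3) is a factor; dividing leaves 3s² + 11s + 6.
The remaining quadratic factors as (s + 3)(3s + 2).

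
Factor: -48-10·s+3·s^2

Need a pair with product 3·(-48) = -144 and sum -10: that's -18 and 8.
Split the middle term: 3·s^2-18·s + 8·s-48 = 3·s·(s-6) + 8·(s-6).

(3·s+8)·(s-6)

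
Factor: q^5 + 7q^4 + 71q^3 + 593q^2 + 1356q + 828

(q + 1)(q + 2)(q + 6)(q^2 - 2q + 69)

Among the possible rational roots, q = -2 is a root, giving the factor (q + 2) and quotient q^4 + 5q^3 + 61q^2 + 471q + 414.
Continuing, q = -1 is a root, so (q + 1) divides it; the quotient is q^3 + 4q^2 + 57q + 414.
Next, q = -6 is a root, so (q + 6) is a factor; dividing leaves q^2 - 2q + 69.
The quadratic q^2 - 2q + 69 has discriminant -272 < 0 and is irreducible over ℤ.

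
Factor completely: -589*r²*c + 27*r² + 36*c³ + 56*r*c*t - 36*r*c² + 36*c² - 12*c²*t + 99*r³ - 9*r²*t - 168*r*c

(9*r - 2*c)*(r - 6*c)*(11*r + 3*c - t + 3)

Group: 9*r*(11*r² - 63*r*c - r*t + 3*r - 18*c² + 6*c*t - 18*c) - 2*c*(11*r² - 63*r*c - r*t + 3*r - 18*c² + 6*c*t - 18*c); both groups contain (11*r² - 63*r*c - r*t + 3*r - 18*c² + 6*c*t - 18*c), so (9*r - 2*c) is a factor with cofactor 11*r² - 63*r*c - r*t + 3*r - 18*c² + 6*c*t - 18*c.
The cofactor groups again: 11*r² - 63*r*c - r*t + 3*r - 18*c² + 6*c*t - 18*c = r*(11*r + 3*c - t + 3) - 6*c*(11*r + 3*c - t + 3); both groups contain (11*r + 3*c - t + 3), giving (r - 6*c)*(11*r + 3*c - t + 3).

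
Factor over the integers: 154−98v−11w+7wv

Group as (7wv−11w) + (−98v+154) = w(7v−11) − 14(7v−11).
Both groups share the factor (7v−11).

(7v−11)(w−14)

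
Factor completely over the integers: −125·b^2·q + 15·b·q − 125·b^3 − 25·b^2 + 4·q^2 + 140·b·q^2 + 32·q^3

Group: 5·b·(−25·b^2 − 20·b·q − 5·b + 32·q^2 + 4·q) + q·(−25·b^2 − 20·b·q − 5·b + 32·q^2 + 4·q); both groups contain (−25·b^2 − 20·b·q − 5·b + 32·q^2 + 4·q), so (5·b + q) is a factor with cofactor −25·b^2 − 20·b·q − 5·b + 32·q^2 + 4·q.
The cofactor groups again: −25·b^2 − 20·b·q − 5·b + 32·q^2 + 4·q = −5·b·(5·b − 4·q) + (−8·q − 1)·(5·b − 4·q); both groups contain (5·b − 4·q), giving −(5·b + 8·q + 1)·(5·b − 4·q).

−(5·b + 8·q + 1)·(5·b + q)·(5·b − 4·q)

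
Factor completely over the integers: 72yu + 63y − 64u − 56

(8u + 7)(9y − 8)

Group as (72yu + 63y) + (−64u − 56) = 9y(8u + 7) − 8(8u + 7).
Both groups share the factor (8u + 7).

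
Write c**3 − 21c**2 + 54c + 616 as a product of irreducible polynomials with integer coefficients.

By the rational root theorem, c = −4 is a root, so (c + 4) is a factor; dividing leaves c**2 − 25c + 154.
The remaining quadratic factors as (c − 11)(c − 14).

(c + 4)(c − 11)(c − 14)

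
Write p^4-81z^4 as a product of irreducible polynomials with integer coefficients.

(p)⁴ − (3z)⁴ = ((p)² − (3z)²)((p)² + (3z)²); the first factor splits again, the second (p^2+9z^2) is irreducible.

(p+3z)(p-3z)(p^2+9z^2)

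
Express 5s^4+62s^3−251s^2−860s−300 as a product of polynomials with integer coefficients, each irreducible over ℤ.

Among the possible rational roots, s = −15 is a root, so (s+15) divides it; the quotient is 5s^3−13s^2−56s−20.
Next, s = 5 is a root, so (s−5) divides it; the quotient is 5s^2+12s+4.
The remaining quadratic factors as (5s+2)(s+2).

(5s+2)(s+15)(s+2)(s−5)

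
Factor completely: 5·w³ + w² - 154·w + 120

(5·w - 4)·(w + 6)·(w - 5)

By the rational root theorem, w = -6 is a root, giving the factor (w + 6) and quotient 5·w² - 29·w + 20.
The remaining quadratic factors as (w - 5)(5·w - 4).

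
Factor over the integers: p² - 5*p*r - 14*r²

Group: p*(p - 7*r) + 2*r*(p - 7*r); both groups contain (p - 7*r).

(p + 2*r)*(p - 7*r)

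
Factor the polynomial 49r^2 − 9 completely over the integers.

Need a pair with product 49·(−9) = −441 and sum 0: that's −21 and 21.
Split the middle term: 49r^2 − 21r + 21r − 9 = 7r(7r − 3) + 3(7r − 3).

(7r + 3)(7r − 3)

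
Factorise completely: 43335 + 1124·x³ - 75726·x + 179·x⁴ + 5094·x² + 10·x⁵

(2·x - 9)·(5·x - 3)·(x + 15)·(x² + 8·x + 107)

By the rational root theorem, x = -15 is a root, so (x + 15) is a factor; dividing leaves 10·x⁴ + 29·x³ + 689·x² - 5241·x + 2889.
Continuing, x = 3/5 is a root, giving the factor (5·x - 3) and quotient 2·x³ + 7·x² + 142·x - 963.
Next, x = 9/2 is a root, so (2·x - 9) divides it; the quotient is x² + 8·x + 107.
The quadratic x² + 8·x + 107 has discriminant -364 < 0 and is irreducible over ℤ.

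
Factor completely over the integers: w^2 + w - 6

(w + 3)·(w - 2)

Two integers with product -6 and sum 1 are 3 and -2.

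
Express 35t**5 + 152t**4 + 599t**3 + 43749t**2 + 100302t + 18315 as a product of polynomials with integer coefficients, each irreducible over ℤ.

(5t + 1)(7t + 15)(t + 11)(t**2 - 9t + 111)

Trying the rational-root candidates, t = -1/5 is a root, so (5t + 1) is a factor; dividing leaves 7t**4 + 29t**3 + 114t**2 + 8727t + 18315.
Then t = -15/7 is a root, giving the factor (7t + 15) and quotient t**3 + 2t**2 + 12t + 1221.
Then t = -11 is a root, so (t + 11) is a factor; dividing leaves t**2 - 9t + 111.
The quadratic t**2 - 9t + 111 has discriminant -363 < 0 and is irreducible over ℤ.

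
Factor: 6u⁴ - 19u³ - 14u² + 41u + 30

(6u + 5)(u + 1)(u - 2)(u - 3)

Testing divisors of the constant over divisors of the leading coefficient, u = 2 is a root, so (u - 2) is a factor; dividing leaves 6u³ - 7u² - 28u - 15.
Continuing, u = -5/6 is a root, so (6u + 5) is a factor; dividing leaves u² - 2u - 3.
The remaining quadratic factors as (u + 1)(u - 3).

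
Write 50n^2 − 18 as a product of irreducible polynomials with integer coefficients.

2(5n + 3)(5n − 3)

Factor out 2, leaving 25n^2 − 9, which is a difference of two squares.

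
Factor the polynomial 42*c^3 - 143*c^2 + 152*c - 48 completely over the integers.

(2*c - 3)*(3*c - 4)*(7*c - 4)

Testing divisors of the constant over divisors of the leading coefficient, c = 4/3 is a root, so (3*c - 4) is a factor; dividing leaves 14*c^2 - 29*c + 12.
The remaining quadratic factors as (2*c - 3)(7*c - 4).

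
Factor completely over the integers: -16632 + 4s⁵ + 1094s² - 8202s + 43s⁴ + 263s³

Among the possible rational roots, s = -9 is a root, so (s + 9) divides it; the quotient is 4s⁴ + 7s³ + 200s² - 706s - 1848.
Next, s = -7/4 is a root, giving the factor (4s + 7) and quotient s³ + 50s - 264.
Continuing, s = 4 is a root, giving the factor (s - 4) and quotient s² + 4s + 66.
The quadratic s² + 4s + 66 has discriminant -248 < 0 and is irreducible over ℤ.

(4s + 7)(s + 9)(s - 4)(s² + 4s + 66)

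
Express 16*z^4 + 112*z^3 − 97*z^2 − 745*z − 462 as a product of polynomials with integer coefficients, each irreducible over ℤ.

Trying the rational-root candidates, z = −7 is a root, giving the factor (z + 7) and quotient 16*z^3 − 97*z − 66.
Then z = 11/4 is a root, giving the factor (4*z − 11) and quotient 4*z^2 + 11*z + 6.
The remaining quadratic factors as (z + 2)(4*z + 3).

(4*z + 3)*(4*z − 11)*(z + 2)*(z + 7)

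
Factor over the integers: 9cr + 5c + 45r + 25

Group as (9cr + 5c) + (45r + 25) = c(9r + 5) + 5(9r + 5).
Both groups share the factor (9r + 5).

(9r + 5)(c + 5)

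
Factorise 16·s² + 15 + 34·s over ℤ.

Need a pair with product 16·15 = 240 and sum 34: that's 10 and 24.
Split the middle term: 16·s² + 10·s + 24·s + 15 = 2·s·(8·s + 5) + 3·(8·s + 5).

(2·s + 3)·(8·s + 5)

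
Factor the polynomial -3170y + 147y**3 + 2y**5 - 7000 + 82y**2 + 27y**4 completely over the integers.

(2y + 5)(y + 7)(y - 4)(y**2 + 8y + 50)

By the rational root theorem, y = 4 is a root, so (y - 4) is a factor; dividing leaves 2y**4 + 35y**3 + 287y**2 + 1230y + 1750.
Continuing, y = -5/2 is a root, so (2y + 5) divides it; the quotient is y**3 + 15y**2 + 106y + 350.
Next, y = -7 is a root, giving the factor (y + 7) and quotient y**2 + 8y + 50.
The quadratic y**2 + 8y + 50 has discriminant -136 < 0 and is irreducible over ℤ.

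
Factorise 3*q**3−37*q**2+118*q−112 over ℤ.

By the rational root theorem, q = 7/3 is a root, giving the factor (3*q−7) and quotient q**2−10*q+16.
The remaining quadratic factors as (q−2)(q−8).

(3*q−7)*(q−2)*(q−8)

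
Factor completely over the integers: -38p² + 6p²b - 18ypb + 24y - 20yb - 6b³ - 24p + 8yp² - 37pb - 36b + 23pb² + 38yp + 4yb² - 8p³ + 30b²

Group: 2y(4p² - 9pb + 19p + 2b² - 10b + 12) + (-2p - 3b)(4p² - 9pb + 19p + 2b² - 10b + 12); both groups contain (4p² - 9pb + 19p + 2b² - 10b + 12), so (2y - 2p - 3b) is a factor with cofactor 4p² - 9pb + 19p + 2b² - 10b + 12.
The cofactor groups again: 4p² - 9pb + 19p + 2b² - 10b + 12 = 4p(p - 2b + 4) + (-b + 3)(p - 2b + 4); both groups contain (p - 2b + 4), giving (4p - b + 3)(p - 2b + 4).

(p - 2b + 4)(2y - 2p - 3b)(4p - b + 3)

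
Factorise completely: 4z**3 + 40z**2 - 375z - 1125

Among the possible rational roots, z = -5/2 is a root, so (2z + 5) divides it; the quotient is 2z**2 + 15z - 225.
The remaining quadratic factors as (2z - 15)(z + 15).

(2z + 5)(2z - 15)(z + 15)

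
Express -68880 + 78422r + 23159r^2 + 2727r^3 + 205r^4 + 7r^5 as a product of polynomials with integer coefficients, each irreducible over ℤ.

Testing divisors of the constant over divisors of the leading coefficient, r = 5/7 is a root, so (7r - 5) divides it; the quotient is r^4 + 30r^3 + 411r^2 + 3602r + 13776.
Continuing, r = -14 is a root, giving the factor (r + 14) and quotient r^3 + 16r^2 + 187r + 984.
Next, r = -8 is a root, giving the factor (r + 8) and quotient r^2 + 8r + 123.
The quadratic r^2 + 8r + 123 has discriminant -428 < 0 and is irreducible over ℤ.

(7r - 5)(r + 14)(r + 8)(r^2 + 8r + 123)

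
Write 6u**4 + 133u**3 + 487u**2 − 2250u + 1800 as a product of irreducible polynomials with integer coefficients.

(2u − 3)(3u − 4)(u + 10)(u + 15)

By the rational root theorem, u = 3/2 is a root, so (2u − 3) divides it; the quotient is 3u**3 + 71u**2 + 350u − 600.
Continuing, u = −15 is a root, so (u + 15) is a factor; dividing leaves 3u**2 + 26u − 40.
The remaining quadratic factors as (u + 10)(3u − 4).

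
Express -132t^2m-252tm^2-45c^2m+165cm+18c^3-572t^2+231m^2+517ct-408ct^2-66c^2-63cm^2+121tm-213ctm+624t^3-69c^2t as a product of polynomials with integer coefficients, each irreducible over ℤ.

Group: 2c(9c^2+24ct+9cm-33c-48t^2+36tm+44t-33m) + (-13t-7m)(9c^2+24ct+9cm-33c-48t^2+36tm+44t-33m); both groups contain (9c^2+24ct+9cm-33c-48t^2+36tm+44t-33m), so (2c-13t-7m) is a factor with cofactor 9c^2+24ct+9cm-33c-48t^2+36tm+44t-33m.
The cofactor groups again: 9c^2+24ct+9cm-33c-48t^2+36tm+44t-33m = 3c(3c-4t+3m) + (12t-11)(3c-4t+3m); both groups contain (3c-4t+3m), giving (3c+12t-11)(3c-4t+3m).

(2c-13t-7m)(3c+12t-11)(3c-4t+3m)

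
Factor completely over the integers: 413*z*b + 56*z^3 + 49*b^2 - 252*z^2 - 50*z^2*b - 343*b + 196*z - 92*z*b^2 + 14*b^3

(4*z - 7*b)*(7*z - b - 7)*(2*z + 2*b - 7)

Group: 4*z*(14*z^2 + 12*z*b - 63*z - 2*b^2 - 7*b + 49) - 7*b*(14*z^2 + 12*z*b - 63*z - 2*b^2 - 7*b + 49); both groups contain (14*z^2 + 12*z*b - 63*z - 2*b^2 - 7*b + 49), so (4*z - 7*b) is a factor with cofactor 14*z^2 + 12*z*b - 63*z - 2*b^2 - 7*b + 49.
The cofactor groups again: 14*z^2 + 12*z*b - 63*z - 2*b^2 - 7*b + 49 = 2*z*(7*z - b - 7) + (2*b - 7)*(7*z - b - 7); both groups contain (7*z - b - 7), giving (2*z + 2*b - 7)*(7*z - b - 7).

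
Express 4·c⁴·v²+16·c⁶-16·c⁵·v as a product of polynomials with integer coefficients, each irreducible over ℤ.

Every term has a factor of 4·c⁴; factoring it out leaves 4·c²-4·c·v+v².
Recognize a perfect-square trinomial with the parts v and 2·c.

4·c⁴·(2·c-v)²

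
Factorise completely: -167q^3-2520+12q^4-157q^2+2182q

By the rational root theorem, q = 9/4 is a root, so (4q-9) is a factor; dividing leaves 3q^3-35q^2-118q+280.
Continuing, q = 5/3 is a root, so (3q-5) divides it; the quotient is q^2-10q-56.
The remaining quadratic factors as (q+4)(q-14).

(3q-5)(4q-9)(q+4)(q-14)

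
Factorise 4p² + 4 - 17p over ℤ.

Need a pair with product 4·4 = 16 and sum -17: that's -1 and -16.
Split the middle term: 4p² - p - 16p + 4 = p(4p - 1) - 4(4p - 1).

(4p - 1)(p - 4)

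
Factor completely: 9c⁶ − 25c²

Pull out the common factor c², leaving 9c⁴ − 25.
Recognize a difference of squares with the parts 3c² and 5.

c²(3c² + 5)(3c² − 5)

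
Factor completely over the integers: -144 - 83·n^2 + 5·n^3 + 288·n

Testing divisors of the constant over divisors of the leading coefficient, n = 4 is a root, so (n - 4) is a factor; dividing leaves 5·n^2 - 63·n + 36.
The remaining quadratic factors as (5·n - 3)(n - 12).

(5·n - 3)·(n - 12)·(n - 4)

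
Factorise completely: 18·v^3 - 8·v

Pull out the common factor 2·v; 9·v^2 - 4 is a difference of squares.

2·v·(3·v + 2)·(3·v - 2)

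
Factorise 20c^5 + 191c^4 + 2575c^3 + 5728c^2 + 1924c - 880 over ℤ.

Among the possible rational roots, c = 1/4 is a root, so (4c - 1) is a factor; dividing leaves 5c^4 + 49c^3 + 656c^2 + 1596c + 880.
Then c = -4/5 is a root, so (5c + 4) is a factor; dividing leaves c^3 + 9c^2 + 124c + 220.
Next, c = -2 is a root, giving the factor (c + 2) and quotient c^2 + 7c + 110.
The quadratic c^2 + 7c + 110 has discriminant -391 < 0 and is irreducible over ℤ.

(4c - 1)(5c + 4)(c + 2)(c^2 + 7c + 110)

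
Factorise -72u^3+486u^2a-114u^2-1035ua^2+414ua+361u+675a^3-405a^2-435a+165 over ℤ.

-(12u-15a+5)(6u-15a-11)(u-3a+3)

Group: 12u(-6u^2+33ua-7u-45a^2+12a+33) + (-15a+5)(-6u^2+33ua-7u-45a^2+12a+33); both groups contain (-6u^2+33ua-7u-45a^2+12a+33), so (12u-15a+5) is a factor with cofactor -6u^2+33ua-7u-45a^2+12a+33.
The cofactor groups again: -6u^2+33ua-7u-45a^2+12a+33 = -u(6u-15a-11) + (3a-3)(6u-15a-11); both groups contain (6u-15a-11), giving -(u-3a+3)(6u-15a-11).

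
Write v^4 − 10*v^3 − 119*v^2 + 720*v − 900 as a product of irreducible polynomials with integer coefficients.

Testing divisors of the constant over divisors of the leading coefficient, v = 2 is a root, giving the factor (v − 2) and quotient v^3 − 8*v^2 − 135*v + 450.
Continuing, v = 15 is a root, so (v − 15) is a factor; dividing leaves v^2 + 7*v − 30.
The remaining quadratic factors as (v + 10)(v − 3).

(v + 10)*(v − 15)*(v − 2)*(v − 3)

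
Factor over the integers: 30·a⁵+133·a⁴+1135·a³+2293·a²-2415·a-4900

(2·a+5)·(3·a+4)·(5·a-7)·(a²+2·a+35)

Among the possible rational roots, a = -5/2 is a root, so (2·a+5) is a factor; dividing leaves 15·a⁴+29·a³+495·a²-91·a-980.
Continuing, a = -4/3 is a root, giving the factor (3·a+4) and quotient 5·a³+3·a²+161·a-245.
Then a = 7/5 is a root, giving the factor (5·a-7) and quotient a²+2·a+35.
The quadratic a²+2·a+35 has discriminant -136 < 0 and is irreducible over ℤ.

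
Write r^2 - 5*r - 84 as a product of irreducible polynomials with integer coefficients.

(r + 7)*(r - 12)

Two integers with product -84 and sum -5 are 7 and -12.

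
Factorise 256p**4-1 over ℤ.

(4p+1)(4p-1)(16p**2+1)

(4p)⁴ − (1)⁴ = ((4p)² − (1)²)((4p)² + (1)²); the first factor splits again, the second (16p**2+1) is irreducible.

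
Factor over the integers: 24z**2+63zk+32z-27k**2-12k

(8z-3k)(3z+9k+4)

Group: 3z(8z-3k) + (9k+4)(8z-3k); both groups contain (8z-3k).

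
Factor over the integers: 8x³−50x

Every term has a factor of 2x. Then 4x²−25 = (2x)² − (5)².

2x(2x+5)(2x−5)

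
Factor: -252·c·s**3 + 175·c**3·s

7·c·s·(5·c + 6·s)·(5·c - 6·s)

Factor out 7·c·s, leaving 25·c**2 - 36·s**2, which is a difference of two squares.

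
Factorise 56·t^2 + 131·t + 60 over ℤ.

Need a pair with product 56·60 = 3360 and sum 131: that's 96 and 35.
Split the middle term: 56·t^2 + 96·t + 35·t + 60 = 8·t·(7·t + 12) + 5·(7·t + 12).

(7·t + 12)·(8·t + 5)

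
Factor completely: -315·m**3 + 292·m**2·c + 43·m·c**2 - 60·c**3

Group: 9·m·(-35·m**2 + 13·m·c + 12·c**2) - 5·c·(-35·m**2 + 13·m·c + 12·c**2); both groups contain (-35·m**2 + 13·m·c + 12·c**2), so (9·m - 5·c) is a factor with cofactor -35·m**2 + 13·m·c + 12·c**2.
The cofactor groups again: -35·m**2 + 13·m·c + 12·c**2 = -7·m·(5·m - 4·c) - 3·c·(5·m - 4·c); both groups contain (5·m - 4·c), giving -(7·m + 3·c)·(5·m - 4·c).

-(5·m - 4·c)·(9·m - 5·c)·(7·m + 3·c)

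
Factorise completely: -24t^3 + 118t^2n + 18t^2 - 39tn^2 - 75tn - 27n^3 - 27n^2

-(4t - 3n - 3)(2t - 9n)(3t + n)

Group: 3t(-8t^2 + 42tn + 6t - 27n^2 - 27n) + n(-8t^2 + 42tn + 6t - 27n^2 - 27n); both groups contain (-8t^2 + 42tn + 6t - 27n^2 - 27n), so (3t + n) is a factor with cofactor -8t^2 + 42tn + 6t - 27n^2 - 27n.
The cofactor groups again: -8t^2 + 42tn + 6t - 27n^2 - 27n = -2t(4t - 3n - 3) + 9n(4t - 3n - 3); both groups contain (4t - 3n - 3), giving -(2t - 9n)(4t - 3n - 3).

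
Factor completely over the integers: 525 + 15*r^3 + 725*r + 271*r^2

(3*r + 5)*(5*r + 7)*(r + 15)

Among the possible rational roots, r = −7/5 is a root, so (5*r + 7) divides it; the quotient is 3*r^2 + 50*r + 75.
The remaining quadratic factors as (3*r + 5)(r + 15).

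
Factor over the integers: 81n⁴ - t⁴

(3n)⁴ − (t)⁴ = ((3n)² − (t)²)((3n)² + (t)²); the first factor splits again, the second (9n² + t²) is irreducible.

(3n + t)(3n - t)(9n² + t²)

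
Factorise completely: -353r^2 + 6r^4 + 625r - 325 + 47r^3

(2r - 5)(3r - 5)(r + 13)(r - 1)

Trying the rational-root candidates, r = 1 is a root, giving the factor (r - 1) and quotient 6r^3 + 53r^2 - 300r + 325.
Then r = 5/2 is a root, giving the factor (2r - 5) and quotient 3r^2 + 34r - 65.
The remaining quadratic factors as (r + 13)(3r - 5).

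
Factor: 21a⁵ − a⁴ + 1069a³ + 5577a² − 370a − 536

(3a − 1)(7a + 2)(a + 4)(a² − 4a + 67)

Among the possible rational roots, a = −4 is a root, so (a + 4) is a factor; dividing leaves 21a⁴ − 85a³ + 1409a² − 59a − 134.
Continuing, a = 1/3 is a root, so (3a − 1) is a factor; dividing leaves 7a³ − 26a² + 461a + 134.
Then a = −2/7 is a root, so (7a + 2) divides it; the quotient is a² − 4a + 67.
The quadratic a² − 4a + 67 has discriminant −252 < 0 and is irreducible over ℤ.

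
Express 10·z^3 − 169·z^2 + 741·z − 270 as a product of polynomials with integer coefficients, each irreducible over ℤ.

(2·z − 15)·(5·z − 2)·(z − 9)

By the rational root theorem, z = 9 is a root, so (z − 9) is a factor; dividing leaves 10·z^2 − 79·z + 30.
The remaining quadratic factors as (2·z − 15)(5·z − 2).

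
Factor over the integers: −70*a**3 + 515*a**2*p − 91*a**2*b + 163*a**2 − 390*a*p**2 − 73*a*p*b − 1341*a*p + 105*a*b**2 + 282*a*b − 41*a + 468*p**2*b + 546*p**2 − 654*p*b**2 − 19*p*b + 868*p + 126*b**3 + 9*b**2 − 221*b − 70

−(2*a − 13*p + 3*b + 1)*(5*a − 6*b − 7)*(7*a − 6*p + 7*b − 10)

Group: 7*a*(−10*a**2 + 65*a*p − 3*a*b + 9*a − 78*p*b − 91*p + 18*b**2 + 27*b + 7) + (−6*p + 7*b − 10)*(−10*a**2 + 65*a*p − 3*a*b + 9*a − 78*p*b − 91*p + 18*b**2 + 27*b + 7); both groups contain (−10*a**2 + 65*a*p − 3*a*b + 9*a − 78*p*b − 91*p + 18*b**2 + 27*b + 7), so (7*a − 6*p + 7*b − 10) is a factor with cofactor −10*a**2 + 65*a*p − 3*a*b + 9*a − 78*p*b − 91*p + 18*b**2 + 27*b + 7.
The cofactor groups again: −10*a**2 + 65*a*p − 3*a*b + 9*a − 78*p*b − 91*p + 18*b**2 + 27*b + 7 = −5*a*(2*a − 13*p + 3*b + 1) + (6*b + 7)*(2*a − 13*p + 3*b + 1); both groups contain (2*a − 13*p + 3*b + 1), giving −(5*a − 6*b − 7)*(2*a − 13*p + 3*b + 1).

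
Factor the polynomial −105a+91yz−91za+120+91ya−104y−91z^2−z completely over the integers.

(13y−13z−15)(7z+7a−8)

Group: 13y(7z+7a−8) + (−13z−15)(7z+7a−8); both groups contain (7z+7a−8).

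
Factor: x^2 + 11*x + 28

Two integers with product 28 and sum 11 are 4 and 7.

(x + 4)*(x + 7)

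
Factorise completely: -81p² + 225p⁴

9p²(5p + 3)(5p - 3)

Pull out the common factor 9p²; 25p² - 9 is a difference of squares.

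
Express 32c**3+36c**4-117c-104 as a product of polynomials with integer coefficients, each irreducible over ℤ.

(9c+8)(4c**3-13)

Group as (36c**4-117c) + (32c**3-104) = 9c(4c**3-13) + 8(4c**3-13).
Both groups share the factor (4c**3-13).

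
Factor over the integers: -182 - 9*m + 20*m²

(4*m - 13)*(5*m + 14)

Need a pair with product 20·(-182) = -3640 and sum -9: that's 56 and -65.
Split the middle term: 20*m² + 56*m - 65*m - 182 = 4*m*(5*m + 14) - 13*(5*m + 14).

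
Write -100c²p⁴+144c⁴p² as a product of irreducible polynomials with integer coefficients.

4c²p²(6c+5p)(6c-5p)

Pull out the common factor 4c²p²; 36c²-25p² is a difference of squares.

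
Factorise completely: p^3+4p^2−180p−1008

(p+12)(p+6)(p−14)

Testing divisors of the constant over divisors of the leading coefficient, p = −12 is a root, giving the factor (p+12) and quotient p^2−8p−84.
The remaining quadratic factors as (p+6)(p−14).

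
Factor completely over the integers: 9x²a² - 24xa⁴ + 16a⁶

a²(3x - 4a²)²

Every term has a factor of a²; factoring it out leaves 9x² - 24xa² + 16a⁴.
Recognize a perfect-square trinomial with the parts 4a² and 3x.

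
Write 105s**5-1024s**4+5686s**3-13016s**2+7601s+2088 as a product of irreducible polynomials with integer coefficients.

(3s-8)(5s+1)(7s-9)(s**2-6s+29)

By the rational root theorem, s = -1/5 is a root, giving the factor (5s+1) and quotient 21s**4-209s**3+1179s**2-2839s+2088.
Continuing, s = 9/7 is a root, so (7s-9) divides it; the quotient is 3s**3-26s**2+135s-232.
Next, s = 8/3 is a root, giving the factor (3s-8) and quotient s**2-6s+29.
The quadratic s**2-6s+29 has discriminant -80 < 0 and is irreducible over ℤ.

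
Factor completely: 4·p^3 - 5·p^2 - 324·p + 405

By the rational root theorem, p = -9 is a root, so (p + 9) is a factor; dividing leaves 4·p^2 - 41·p + 45.
The remaining quadratic factors as (4·p - 5)(p - 9).

(4·p - 5)·(p + 9)·(p - 9)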